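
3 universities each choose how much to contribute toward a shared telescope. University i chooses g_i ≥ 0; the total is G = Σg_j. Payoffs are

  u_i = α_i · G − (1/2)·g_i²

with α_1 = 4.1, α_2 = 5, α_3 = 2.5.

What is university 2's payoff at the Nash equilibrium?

45.5

University i's FOC: ∂u_i/∂g_i = α_i − g_i = 0, so g_i* = α_i.
NE contributions = (4.1, 5, 2.5); G = 11.6.
u_2 = α_2·G − ½·(g_2)² = 5·11.6 − ½·5² = 45.5.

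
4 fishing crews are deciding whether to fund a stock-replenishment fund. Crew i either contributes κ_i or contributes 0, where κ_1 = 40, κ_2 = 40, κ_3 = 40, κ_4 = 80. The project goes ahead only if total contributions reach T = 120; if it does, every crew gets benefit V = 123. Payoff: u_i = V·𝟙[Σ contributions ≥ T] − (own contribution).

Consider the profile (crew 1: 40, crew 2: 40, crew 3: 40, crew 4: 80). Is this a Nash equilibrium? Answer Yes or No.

Total = 200 ≥ 120: provided.
Crew 1 (pledges 40, payoff 83): dropping to 0 → total 160, payoff 123. Profitable deviation.

No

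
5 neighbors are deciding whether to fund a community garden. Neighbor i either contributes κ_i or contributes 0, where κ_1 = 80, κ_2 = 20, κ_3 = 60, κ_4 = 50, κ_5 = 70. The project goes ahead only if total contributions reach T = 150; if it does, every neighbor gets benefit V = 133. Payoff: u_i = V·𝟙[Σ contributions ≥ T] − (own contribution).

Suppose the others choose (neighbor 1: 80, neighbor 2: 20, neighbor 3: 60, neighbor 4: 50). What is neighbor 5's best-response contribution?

0

Others' total = 210 ≥ 150; contributing adds cost 70 for no extra benefit.
Best response: 0.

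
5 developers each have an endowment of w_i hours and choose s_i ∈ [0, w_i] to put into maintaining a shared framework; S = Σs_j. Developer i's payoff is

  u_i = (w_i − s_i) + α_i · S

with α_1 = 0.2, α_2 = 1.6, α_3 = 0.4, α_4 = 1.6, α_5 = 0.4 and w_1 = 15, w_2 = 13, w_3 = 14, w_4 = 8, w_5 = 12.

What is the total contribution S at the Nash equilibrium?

∂u_i/∂s_i = α_i − 1, so developer i contributes w_i if α_i > 1, else 0.
α_i > 1 for i ∈ {2, 4}; NE contributions (0, 13, 0, 8, 0), S = 21.

21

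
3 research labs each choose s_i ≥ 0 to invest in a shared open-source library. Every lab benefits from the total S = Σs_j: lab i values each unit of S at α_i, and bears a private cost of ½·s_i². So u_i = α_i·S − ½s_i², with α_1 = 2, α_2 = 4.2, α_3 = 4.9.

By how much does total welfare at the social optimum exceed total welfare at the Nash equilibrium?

Lab i's FOC: ∂u_i/∂s_i = α_i − s_i = 0, so s_i* = α_i.
NE contributions = (2, 4.2, 4.9); S = 11.1.
W^NE = (Σα)·S − ½Σα_i² = 11.1² − ½·45.65 = 100.385.
Planner sets s_i = Σα_j = 11.1 for every i, so S^SO = 3·11.1 = 33.3.
W^SO = (Σα)·S^SO − ½·3·(Σα)² = (3/2)·11.1² = 184.815.
Deadweight loss = W^SO − W^NE = 84.43.

84.43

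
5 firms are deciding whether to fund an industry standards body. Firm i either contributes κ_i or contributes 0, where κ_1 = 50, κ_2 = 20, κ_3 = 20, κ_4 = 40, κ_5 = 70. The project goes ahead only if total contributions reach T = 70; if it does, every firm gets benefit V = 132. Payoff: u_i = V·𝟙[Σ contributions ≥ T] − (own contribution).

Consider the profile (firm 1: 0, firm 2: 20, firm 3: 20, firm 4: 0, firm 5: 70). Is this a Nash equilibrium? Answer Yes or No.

No

Total = 110 ≥ 70: provided.
Firm 1 (pledges 0, payoff 132): pledging 50 → total 160, payoff 82. No gain.
Firm 2 (pledges 20, payoff 112): dropping to 0 → total 90, payoff 132. Profitable deviation.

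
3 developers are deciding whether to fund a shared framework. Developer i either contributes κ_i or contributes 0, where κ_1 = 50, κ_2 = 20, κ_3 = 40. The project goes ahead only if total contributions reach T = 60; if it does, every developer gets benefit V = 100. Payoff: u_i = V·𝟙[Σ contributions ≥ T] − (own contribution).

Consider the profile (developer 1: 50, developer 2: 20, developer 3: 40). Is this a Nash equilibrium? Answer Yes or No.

Total = 110 ≥ 60: provided.
Developer 1 (pledges 50, payoff 50): dropping to 0 → total 60, payoff 100. Profitable deviation.

No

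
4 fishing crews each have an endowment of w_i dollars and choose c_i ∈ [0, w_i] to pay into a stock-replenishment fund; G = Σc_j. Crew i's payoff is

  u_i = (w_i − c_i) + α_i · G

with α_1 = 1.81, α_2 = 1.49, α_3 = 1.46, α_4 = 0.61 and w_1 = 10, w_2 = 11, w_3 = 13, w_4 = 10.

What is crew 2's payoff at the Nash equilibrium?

50.66

∂u_i/∂c_i = α_i − 1, so crew i contributes w_i if α_i > 1, else 0.
α_i > 1 for i ∈ {1, 2, 3}; NE contributions (10, 11, 13, 0), G = 34.
u_2 = (11 − 11) + 1.49·34 = 50.66.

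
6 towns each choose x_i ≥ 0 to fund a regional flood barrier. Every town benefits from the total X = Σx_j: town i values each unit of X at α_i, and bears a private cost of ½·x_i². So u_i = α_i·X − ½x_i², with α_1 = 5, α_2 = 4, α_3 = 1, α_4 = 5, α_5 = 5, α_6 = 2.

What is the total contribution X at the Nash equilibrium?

22

Town i's FOC: ∂u_i/∂x_i = α_i − x_i = 0, so x_i* = α_i.
NE contributions = (5, 4, 1, 5, 5, 2); X = 22.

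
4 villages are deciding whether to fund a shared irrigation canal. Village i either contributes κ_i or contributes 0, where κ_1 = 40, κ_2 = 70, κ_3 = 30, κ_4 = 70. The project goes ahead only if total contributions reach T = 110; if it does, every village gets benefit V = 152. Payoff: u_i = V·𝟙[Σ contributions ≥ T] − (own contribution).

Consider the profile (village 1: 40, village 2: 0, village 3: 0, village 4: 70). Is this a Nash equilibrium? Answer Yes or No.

Total = 110 ≥ 110: provided.
Village 1 (pledges 40, payoff 112): dropping to 0 → total 70, payoff 0. No gain.
Village 2 (pledges 0, payoff 152): pledging 70 → total 180, payoff 82. No gain.
Village 3 (pledges 0, payoff 152): pledging 30 → total 140, payoff 122. No gain.
Village 4 (pledges 70, payoff 82): dropping to 0 → total 40, payoff 0. No gain.

Yes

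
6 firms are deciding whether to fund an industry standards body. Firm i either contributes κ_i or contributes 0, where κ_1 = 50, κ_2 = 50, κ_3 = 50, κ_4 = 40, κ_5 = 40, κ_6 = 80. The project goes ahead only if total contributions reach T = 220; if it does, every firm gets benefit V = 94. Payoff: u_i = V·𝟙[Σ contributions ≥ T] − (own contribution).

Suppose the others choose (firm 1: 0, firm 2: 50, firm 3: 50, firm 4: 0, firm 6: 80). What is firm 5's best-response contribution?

Others' total = 180. Contributing 40 brings total to 220 ≥ 220: gain V − κ_5 = 54.
Best response: 40.

40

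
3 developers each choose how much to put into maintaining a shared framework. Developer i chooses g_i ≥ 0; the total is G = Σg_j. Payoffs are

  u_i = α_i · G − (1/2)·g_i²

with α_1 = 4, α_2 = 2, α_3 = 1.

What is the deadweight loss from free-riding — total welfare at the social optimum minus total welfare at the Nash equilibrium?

35

Developer i's FOC: ∂u_i/∂g_i = α_i − g_i = 0, so g_i* = α_i.
NE contributions = (4, 2, 1); G = 7.
W^NE = (Σα)·G − ½Σα_i² = 7² − ½·21 = 38.5.
Planner sets g_i = Σα_j = 7 for every i, so G^SO = 3·7 = 21.
W^SO = (Σα)·G^SO − ½·3·(Σα)² = (3/2)·7² = 73.5.
Deadweight loss = W^SO − W^NE = 35.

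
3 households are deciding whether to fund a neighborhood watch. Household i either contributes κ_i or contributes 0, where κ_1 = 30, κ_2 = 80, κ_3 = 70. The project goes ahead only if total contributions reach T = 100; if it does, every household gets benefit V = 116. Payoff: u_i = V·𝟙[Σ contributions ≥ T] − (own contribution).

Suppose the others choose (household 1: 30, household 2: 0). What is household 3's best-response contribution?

70

Others' total = 30. Contributing 70 brings total to 100 ≥ 100: gain V − κ_3 = 46.
Best response: 70.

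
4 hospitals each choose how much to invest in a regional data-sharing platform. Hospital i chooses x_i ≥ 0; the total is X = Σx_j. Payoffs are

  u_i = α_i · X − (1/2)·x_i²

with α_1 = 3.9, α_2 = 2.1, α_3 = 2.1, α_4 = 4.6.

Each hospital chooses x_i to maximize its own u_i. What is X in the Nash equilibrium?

12.7

Hospital i's FOC: ∂u_i/∂x_i = α_i − x_i = 0, so x_i* = α_i.
NE contributions = (3.9, 2.1, 2.1, 4.6); X = 12.7.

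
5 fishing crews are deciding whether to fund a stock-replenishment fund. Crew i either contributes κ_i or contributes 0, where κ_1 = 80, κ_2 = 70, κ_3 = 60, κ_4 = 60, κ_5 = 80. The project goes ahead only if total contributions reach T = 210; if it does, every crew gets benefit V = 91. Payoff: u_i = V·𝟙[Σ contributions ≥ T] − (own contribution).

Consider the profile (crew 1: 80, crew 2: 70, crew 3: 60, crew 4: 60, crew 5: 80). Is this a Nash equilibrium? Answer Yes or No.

No

Total = 350 ≥ 210: provided.
Crew 1 (pledges 80, payoff 11): dropping to 0 → total 270, payoff 91. Profitable deviation.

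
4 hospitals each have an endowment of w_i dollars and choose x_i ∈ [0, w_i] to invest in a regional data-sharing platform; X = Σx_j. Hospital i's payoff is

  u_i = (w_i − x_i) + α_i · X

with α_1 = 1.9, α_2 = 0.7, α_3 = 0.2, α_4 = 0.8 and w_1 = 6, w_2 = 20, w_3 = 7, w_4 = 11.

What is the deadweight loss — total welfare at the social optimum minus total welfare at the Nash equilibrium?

∂u_i/∂x_i = α_i − 1, so hospital i contributes w_i if α_i > 1, else 0.
α_i > 1 for i ∈ {1}; NE contributions (6, 0, 0, 0), X = 6.
W^NE = Σw_i − X^NE + (Σα_i)·X^NE = 44 + 2.6·6 = 59.6.
Planner: ∂(Σu_j)/∂x_i = Σα_j − 1 = 2.6 > 0, so everyone contributes w_i; X^SO = 44, W^SO = 44 + 2.6·44 = 158.4.
Deadweight loss = 98.8.

98.8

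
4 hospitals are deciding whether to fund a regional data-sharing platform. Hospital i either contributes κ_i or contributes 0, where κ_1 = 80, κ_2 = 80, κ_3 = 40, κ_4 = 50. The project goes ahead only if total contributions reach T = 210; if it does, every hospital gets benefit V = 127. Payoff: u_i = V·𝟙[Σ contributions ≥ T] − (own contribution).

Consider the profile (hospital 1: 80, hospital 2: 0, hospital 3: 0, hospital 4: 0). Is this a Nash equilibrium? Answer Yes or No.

Total = 80 < 210: not provided.
Hospital 1 (pledges 80, payoff -80): dropping to 0 → total 0, payoff 0. Profitable deviation.

No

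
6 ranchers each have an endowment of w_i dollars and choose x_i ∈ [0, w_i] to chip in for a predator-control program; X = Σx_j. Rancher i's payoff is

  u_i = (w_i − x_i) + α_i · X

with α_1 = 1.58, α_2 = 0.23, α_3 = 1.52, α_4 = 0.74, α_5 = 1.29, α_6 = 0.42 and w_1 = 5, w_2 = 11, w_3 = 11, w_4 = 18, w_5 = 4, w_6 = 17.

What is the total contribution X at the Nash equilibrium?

20

∂u_i/∂x_i = α_i − 1, so rancher i contributes w_i if α_i > 1, else 0.
α_i > 1 for i ∈ {1, 3, 5}; NE contributions (5, 0, 11, 0, 4, 0), X = 20.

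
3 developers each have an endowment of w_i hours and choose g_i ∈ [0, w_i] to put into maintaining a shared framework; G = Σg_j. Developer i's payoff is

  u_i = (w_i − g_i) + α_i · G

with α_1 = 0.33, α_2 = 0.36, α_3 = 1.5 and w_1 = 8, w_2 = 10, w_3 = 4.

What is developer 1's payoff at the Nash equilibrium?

∂u_i/∂g_i = α_i − 1, so developer i contributes w_i if α_i > 1, else 0.
α_i > 1 for i ∈ {3}; NE contributions (0, 0, 4), G = 4.
u_1 = (8 − 0) + 0.33·4 = 9.32.

9.32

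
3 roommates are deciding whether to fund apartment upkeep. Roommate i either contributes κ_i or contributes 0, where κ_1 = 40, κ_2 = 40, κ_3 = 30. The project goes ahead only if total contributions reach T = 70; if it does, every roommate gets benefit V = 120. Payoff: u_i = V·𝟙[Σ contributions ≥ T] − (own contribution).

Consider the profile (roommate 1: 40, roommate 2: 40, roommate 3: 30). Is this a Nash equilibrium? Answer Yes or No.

No

Total = 110 ≥ 70: provided.
Roommate 1 (pledges 40, payoff 80): dropping to 0 → total 70, payoff 120. Profitable deviation.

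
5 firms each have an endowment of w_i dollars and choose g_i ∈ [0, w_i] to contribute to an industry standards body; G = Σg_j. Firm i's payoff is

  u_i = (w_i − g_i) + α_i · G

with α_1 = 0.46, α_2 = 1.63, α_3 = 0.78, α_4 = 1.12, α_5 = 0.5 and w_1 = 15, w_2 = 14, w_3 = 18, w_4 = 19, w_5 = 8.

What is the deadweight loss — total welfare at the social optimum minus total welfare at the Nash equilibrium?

∂u_i/∂g_i = α_i − 1, so firm i contributes w_i if α_i > 1, else 0.
α_i > 1 for i ∈ {2, 4}; NE contributions (0, 14, 0, 19, 0), G = 33.
W^NE = Σw_i − G^NE + (Σα_i)·G^NE = 74 + 3.49·33 = 189.17.
Planner: ∂(Σu_j)/∂g_i = Σα_j − 1 = 3.49 > 0, so everyone contributes w_i; G^SO = 74, W^SO = 74 + 3.49·74 = 332.26.
Deadweight loss = 143.09.

143.09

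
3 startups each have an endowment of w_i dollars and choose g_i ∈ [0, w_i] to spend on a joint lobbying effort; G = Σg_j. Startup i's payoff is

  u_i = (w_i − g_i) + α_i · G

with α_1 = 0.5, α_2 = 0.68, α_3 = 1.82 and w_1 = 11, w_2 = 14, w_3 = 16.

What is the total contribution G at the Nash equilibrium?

∂u_i/∂g_i = α_i − 1, so startup i contributes w_i if α_i > 1, else 0.
α_i > 1 for i ∈ {3}; NE contributions (0, 0, 16), G = 16.

16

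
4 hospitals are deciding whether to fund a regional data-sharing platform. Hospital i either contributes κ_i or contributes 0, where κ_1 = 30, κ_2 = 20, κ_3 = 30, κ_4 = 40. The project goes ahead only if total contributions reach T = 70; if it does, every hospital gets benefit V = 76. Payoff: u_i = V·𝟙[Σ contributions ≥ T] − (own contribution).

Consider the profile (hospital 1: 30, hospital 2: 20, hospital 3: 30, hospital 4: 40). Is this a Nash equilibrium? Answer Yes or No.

No

Total = 120 ≥ 70: provided.
Hospital 1 (pledges 30, payoff 46): dropping to 0 → total 90, payoff 76. Profitable deviation.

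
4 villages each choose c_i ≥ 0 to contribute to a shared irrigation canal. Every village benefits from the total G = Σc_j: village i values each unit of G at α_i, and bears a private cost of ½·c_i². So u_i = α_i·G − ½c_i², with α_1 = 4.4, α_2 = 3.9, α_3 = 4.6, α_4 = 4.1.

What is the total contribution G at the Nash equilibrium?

17

Village i's FOC: ∂u_i/∂c_i = α_i − c_i = 0, so c_i* = α_i.
NE contributions = (4.4, 3.9, 4.6, 4.1); G = 17.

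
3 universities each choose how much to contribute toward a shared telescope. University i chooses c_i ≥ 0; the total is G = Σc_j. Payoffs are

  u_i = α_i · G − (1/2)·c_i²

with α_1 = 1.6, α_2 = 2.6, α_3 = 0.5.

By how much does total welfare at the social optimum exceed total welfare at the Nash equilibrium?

University i's FOC: ∂u_i/∂c_i = α_i − c_i = 0, so c_i* = α_i.
NE contributions = (1.6, 2.6, 0.5); G = 4.7.
W^NE = (Σα)·G − ½Σα_i² = 4.7² − ½·9.57 = 17.305.
Planner sets c_i = Σα_j = 4.7 for every i, so G^SO = 3·4.7 = 14.1.
W^SO = (Σα)·G^SO − ½·3·(Σα)² = (3/2)·4.7² = 33.135.
Deadweight loss = W^SO − W^NE = 15.83.

15.83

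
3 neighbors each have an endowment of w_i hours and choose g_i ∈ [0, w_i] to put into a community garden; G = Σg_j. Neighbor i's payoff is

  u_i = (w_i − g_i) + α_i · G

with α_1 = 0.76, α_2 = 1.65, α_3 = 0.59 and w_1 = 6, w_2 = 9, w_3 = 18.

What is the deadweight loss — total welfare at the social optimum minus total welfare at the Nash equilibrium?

48

∂u_i/∂g_i = α_i − 1, so neighbor i contributes w_i if α_i > 1, else 0.
α_i > 1 for i ∈ {2}; NE contributions (0, 9, 0), G = 9.
W^NE = Σw_i − G^NE + (Σα_i)·G^NE = 33 + 2·9 = 51.
Planner: ∂(Σu_j)/∂g_i = Σα_j − 1 = 2 > 0, so everyone contributes w_i; G^SO = 33, W^SO = 33 + 2·33 = 99.
Deadweight loss = 48.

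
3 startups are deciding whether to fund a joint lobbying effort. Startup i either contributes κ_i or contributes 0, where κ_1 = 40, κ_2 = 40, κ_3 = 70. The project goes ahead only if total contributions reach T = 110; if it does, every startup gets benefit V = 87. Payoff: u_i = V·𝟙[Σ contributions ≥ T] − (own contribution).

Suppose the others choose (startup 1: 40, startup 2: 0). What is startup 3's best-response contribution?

70

Others' total = 40. Contributing 70 brings total to 110 ≥ 110: gain V − κ_3 = 17.
Best response: 70.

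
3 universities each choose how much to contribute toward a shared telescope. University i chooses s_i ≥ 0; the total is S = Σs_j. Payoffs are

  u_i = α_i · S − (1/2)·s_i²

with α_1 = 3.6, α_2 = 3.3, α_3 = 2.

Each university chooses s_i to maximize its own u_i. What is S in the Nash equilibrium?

8.9

University i's FOC: ∂u_i/∂s_i = α_i − s_i = 0, so s_i* = α_i.
NE contributions = (3.6, 3.3, 2); S = 8.9.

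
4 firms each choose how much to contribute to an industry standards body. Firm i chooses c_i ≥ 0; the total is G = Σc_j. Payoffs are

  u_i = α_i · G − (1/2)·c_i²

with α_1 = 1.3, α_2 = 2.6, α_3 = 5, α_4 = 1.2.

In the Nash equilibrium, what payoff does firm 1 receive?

12.285

Firm i's FOC: ∂u_i/∂c_i = α_i − c_i = 0, so c_i* = α_i.
NE contributions = (1.3, 2.6, 5, 1.2); G = 10.1.
u_1 = α_1·G − ½·(c_1)² = 1.3·10.1 − ½·1.3² = 12.285.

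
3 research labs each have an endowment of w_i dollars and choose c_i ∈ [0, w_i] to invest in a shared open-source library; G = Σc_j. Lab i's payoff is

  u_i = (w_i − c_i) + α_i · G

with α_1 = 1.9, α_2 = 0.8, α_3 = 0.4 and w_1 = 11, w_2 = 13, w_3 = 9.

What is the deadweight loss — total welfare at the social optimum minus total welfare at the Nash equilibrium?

∂u_i/∂c_i = α_i − 1, so lab i contributes w_i if α_i > 1, else 0.
α_i > 1 for i ∈ {1}; NE contributions (11, 0, 0), G = 11.
W^NE = Σw_i − G^NE + (Σα_i)·G^NE = 33 + 2.1·11 = 56.1.
Planner: ∂(Σu_j)/∂c_i = Σα_j − 1 = 2.1 > 0, so everyone contributes w_i; G^SO = 33, W^SO = 33 + 2.1·33 = 102.3.
Deadweight loss = 46.2.

46.2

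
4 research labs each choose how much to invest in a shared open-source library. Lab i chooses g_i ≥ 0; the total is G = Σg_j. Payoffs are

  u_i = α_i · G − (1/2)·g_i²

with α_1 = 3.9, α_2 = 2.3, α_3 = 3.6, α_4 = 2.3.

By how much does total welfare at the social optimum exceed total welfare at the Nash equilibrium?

Lab i's FOC: ∂u_i/∂g_i = α_i − g_i = 0, so g_i* = α_i.
NE contributions = (3.9, 2.3, 3.6, 2.3); G = 12.1.
W^NE = (Σα)·G − ½Σα_i² = 12.1² − ½·38.75 = 127.035.
Planner sets g_i = Σα_j = 12.1 for every i, so G^SO = 4·12.1 = 48.4.
W^SO = (Σα)·G^SO − ½·4·(Σα)² = (4/2)·12.1² = 292.82.
Deadweight loss = W^SO − W^NE = 165.785.

165.785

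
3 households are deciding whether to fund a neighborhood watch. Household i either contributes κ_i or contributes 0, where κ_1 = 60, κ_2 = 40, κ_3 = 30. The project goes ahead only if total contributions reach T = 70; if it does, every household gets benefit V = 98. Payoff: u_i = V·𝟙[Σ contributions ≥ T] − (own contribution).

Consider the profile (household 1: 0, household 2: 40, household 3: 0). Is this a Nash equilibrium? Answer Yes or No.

Total = 40 < 70: not provided.
Household 1 (pledges 0, payoff 0): pledging 60 → total 100, payoff 38. Profitable deviation.

No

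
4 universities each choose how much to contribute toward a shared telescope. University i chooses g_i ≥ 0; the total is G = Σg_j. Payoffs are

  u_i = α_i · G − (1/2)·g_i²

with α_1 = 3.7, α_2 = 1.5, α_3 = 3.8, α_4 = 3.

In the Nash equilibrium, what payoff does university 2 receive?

16.875

University i's FOC: ∂u_i/∂g_i = α_i − g_i = 0, so g_i* = α_i.
NE contributions = (3.7, 1.5, 3.8, 3); G = 12.
u_2 = α_2·G − ½·(g_2)² = 1.5·12 − ½·1.5² = 16.875.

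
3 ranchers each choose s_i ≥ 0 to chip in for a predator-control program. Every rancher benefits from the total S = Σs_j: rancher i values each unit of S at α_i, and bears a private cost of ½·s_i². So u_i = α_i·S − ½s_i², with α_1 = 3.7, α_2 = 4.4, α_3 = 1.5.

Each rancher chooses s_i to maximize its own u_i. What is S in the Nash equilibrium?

Rancher i's FOC: ∂u_i/∂s_i = α_i − s_i = 0, so s_i* = α_i.
NE contributions = (3.7, 4.4, 1.5); S = 9.6.

9.6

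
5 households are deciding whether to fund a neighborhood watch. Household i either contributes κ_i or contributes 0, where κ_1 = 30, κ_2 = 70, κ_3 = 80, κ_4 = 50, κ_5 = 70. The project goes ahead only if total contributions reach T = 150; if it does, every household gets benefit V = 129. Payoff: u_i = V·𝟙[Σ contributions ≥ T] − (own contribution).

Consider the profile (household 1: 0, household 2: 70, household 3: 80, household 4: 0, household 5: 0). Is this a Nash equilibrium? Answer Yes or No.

Total = 150 ≥ 150: provided.
Household 1 (pledges 0, payoff 129): pledging 30 → total 180, payoff 99. No gain.
Household 2 (pledges 70, payoff 59): dropping to 0 → total 80, payoff 0. No gain.
Household 3 (pledges 80, payoff 49): dropping to 0 → total 70, payoff 0. No gain.
Household 4 (pledges 0, payoff 129): pledging 50 → total 200, payoff 79. No gain.
Household 5 (pledges 0, payoff 129): pledging 70 → total 220, payoff 59. No gain.

Yes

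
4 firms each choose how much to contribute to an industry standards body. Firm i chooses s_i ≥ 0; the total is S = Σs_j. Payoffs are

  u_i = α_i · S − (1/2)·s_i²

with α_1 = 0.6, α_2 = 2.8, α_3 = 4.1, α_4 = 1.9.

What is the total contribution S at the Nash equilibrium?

9.4

Firm i's FOC: ∂u_i/∂s_i = α_i − s_i = 0, so s_i* = α_i.
NE contributions = (0.6, 2.8, 4.1, 1.9); S = 9.4.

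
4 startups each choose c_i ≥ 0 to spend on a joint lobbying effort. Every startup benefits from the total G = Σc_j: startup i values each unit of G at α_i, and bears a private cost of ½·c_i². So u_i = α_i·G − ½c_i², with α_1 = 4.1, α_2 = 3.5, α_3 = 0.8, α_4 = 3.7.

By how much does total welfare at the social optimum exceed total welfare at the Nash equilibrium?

168.105

Startup i's FOC: ∂u_i/∂c_i = α_i − c_i = 0, so c_i* = α_i.
NE contributions = (4.1, 3.5, 0.8, 3.7); G = 12.1.
W^NE = (Σα)·G − ½Σα_i² = 12.1² − ½·43.39 = 124.715.
Planner sets c_i = Σα_j = 12.1 for every i, so G^SO = 4·12.1 = 48.4.
W^SO = (Σα)·G^SO − ½·4·(Σα)² = (4/2)·12.1² = 292.82.
Deadweight loss = W^SO − W^NE = 168.105.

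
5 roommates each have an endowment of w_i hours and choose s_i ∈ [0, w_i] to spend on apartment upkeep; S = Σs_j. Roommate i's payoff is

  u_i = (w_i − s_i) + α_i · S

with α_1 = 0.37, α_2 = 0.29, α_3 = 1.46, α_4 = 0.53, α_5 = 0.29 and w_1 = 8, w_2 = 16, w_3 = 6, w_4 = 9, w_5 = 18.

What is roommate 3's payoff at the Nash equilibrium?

8.76

∂u_i/∂s_i = α_i − 1, so roommate i contributes w_i if α_i > 1, else 0.
α_i > 1 for i ∈ {3}; NE contributions (0, 0, 6, 0, 0), S = 6.
u_3 = (6 − 6) + 1.46·6 = 8.76.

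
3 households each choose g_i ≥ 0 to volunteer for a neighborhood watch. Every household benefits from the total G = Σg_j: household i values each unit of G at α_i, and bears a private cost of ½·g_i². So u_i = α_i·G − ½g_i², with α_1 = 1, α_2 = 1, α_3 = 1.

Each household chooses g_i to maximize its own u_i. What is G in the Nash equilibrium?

Household i's FOC: ∂u_i/∂g_i = α_i − g_i = 0, so g_i* = α_i.
NE contributions = (1, 1, 1); G = 3.

3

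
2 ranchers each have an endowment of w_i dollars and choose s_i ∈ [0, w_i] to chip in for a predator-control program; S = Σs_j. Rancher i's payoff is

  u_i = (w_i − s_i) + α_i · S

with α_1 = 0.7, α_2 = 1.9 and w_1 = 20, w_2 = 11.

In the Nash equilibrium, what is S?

11

∂u_i/∂s_i = α_i − 1, so rancher i contributes w_i if α_i > 1, else 0.
α_i > 1 for i ∈ {2}; NE contributions (0, 11), S = 11.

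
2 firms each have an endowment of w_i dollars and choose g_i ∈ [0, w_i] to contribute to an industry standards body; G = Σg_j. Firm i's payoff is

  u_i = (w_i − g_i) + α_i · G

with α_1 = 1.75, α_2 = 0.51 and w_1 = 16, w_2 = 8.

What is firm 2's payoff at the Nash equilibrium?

∂u_i/∂g_i = α_i − 1, so firm i contributes w_i if α_i > 1, else 0.
α_i > 1 for i ∈ {1}; NE contributions (16, 0), G = 16.
u_2 = (8 − 0) + 0.51·16 = 16.16.

16.16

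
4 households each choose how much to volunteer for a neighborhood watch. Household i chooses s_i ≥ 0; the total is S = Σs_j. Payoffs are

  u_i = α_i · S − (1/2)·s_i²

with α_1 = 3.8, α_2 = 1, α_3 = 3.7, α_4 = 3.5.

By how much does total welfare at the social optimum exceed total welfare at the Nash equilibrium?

164.69

Household i's FOC: ∂u_i/∂s_i = α_i − s_i = 0, so s_i* = α_i.
NE contributions = (3.8, 1, 3.7, 3.5); S = 12.
W^NE = (Σα)·S − ½Σα_i² = 12² − ½·41.38 = 123.31.
Planner sets s_i = Σα_j = 12 for every i, so S^SO = 4·12 = 48.
W^SO = (Σα)·S^SO − ½·4·(Σα)² = (4/2)·12² = 288.
Deadweight loss = W^SO − W^NE = 164.69.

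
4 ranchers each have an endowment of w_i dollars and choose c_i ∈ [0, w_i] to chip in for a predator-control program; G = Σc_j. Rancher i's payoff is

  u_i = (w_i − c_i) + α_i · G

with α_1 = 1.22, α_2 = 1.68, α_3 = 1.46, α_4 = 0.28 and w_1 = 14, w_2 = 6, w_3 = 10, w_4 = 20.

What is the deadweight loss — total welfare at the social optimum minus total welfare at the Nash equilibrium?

∂u_i/∂c_i = α_i − 1, so rancher i contributes w_i if α_i > 1, else 0.
α_i > 1 for i ∈ {1, 2, 3}; NE contributions (14, 6, 10, 0), G = 30.
W^NE = Σw_i − G^NE + (Σα_i)·G^NE = 50 + 3.64·30 = 159.2.
Planner: ∂(Σu_j)/∂c_i = Σα_j − 1 = 3.64 > 0, so everyone contributes w_i; G^SO = 50, W^SO = 50 + 3.64·50 = 232.
Deadweight loss = 72.8.

72.8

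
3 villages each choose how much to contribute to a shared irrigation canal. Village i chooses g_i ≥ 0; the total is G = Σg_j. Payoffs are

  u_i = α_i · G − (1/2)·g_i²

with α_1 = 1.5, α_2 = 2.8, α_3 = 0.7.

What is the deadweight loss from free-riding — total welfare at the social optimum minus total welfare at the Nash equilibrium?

Village i's FOC: ∂u_i/∂g_i = α_i − g_i = 0, so g_i* = α_i.
NE contributions = (1.5, 2.8, 0.7); G = 5.
W^NE = (Σα)·G − ½Σα_i² = 5² − ½·10.58 = 19.71.
Planner sets g_i = Σα_j = 5 for every i, so G^SO = 3·5 = 15.
W^SO = (Σα)·G^SO − ½·3·(Σα)² = (3/2)·5² = 37.5.
Deadweight loss = W^SO − W^NE = 17.79.

17.79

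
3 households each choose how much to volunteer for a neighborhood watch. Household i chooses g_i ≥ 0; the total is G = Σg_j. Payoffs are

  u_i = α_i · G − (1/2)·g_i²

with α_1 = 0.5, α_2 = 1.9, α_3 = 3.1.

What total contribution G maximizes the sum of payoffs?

Planner FOC: ∂(Σu_j)/∂g_i = (Σα_j) − g_i = 0, so g_i^SO = Σα_j = 5.5 for every i; G^SO = 16.5.

16.5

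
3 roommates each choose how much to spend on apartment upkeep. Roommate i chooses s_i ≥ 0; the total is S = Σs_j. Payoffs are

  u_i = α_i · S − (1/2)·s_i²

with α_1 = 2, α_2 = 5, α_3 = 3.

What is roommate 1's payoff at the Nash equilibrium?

Roommate i's FOC: ∂u_i/∂s_i = α_i − s_i = 0, so s_i* = α_i.
NE contributions = (2, 5, 3); S = 10.
u_1 = α_1·S − ½·(s_1)² = 2·10 − ½·2² = 18.

18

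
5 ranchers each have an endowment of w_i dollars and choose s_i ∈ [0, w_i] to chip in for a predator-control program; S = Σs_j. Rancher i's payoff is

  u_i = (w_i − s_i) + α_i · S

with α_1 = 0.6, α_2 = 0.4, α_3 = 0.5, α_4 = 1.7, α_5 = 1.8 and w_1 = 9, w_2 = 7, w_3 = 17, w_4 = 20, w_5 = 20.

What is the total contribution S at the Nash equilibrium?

40

∂u_i/∂s_i = α_i − 1, so rancher i contributes w_i if α_i > 1, else 0.
α_i > 1 for i ∈ {4, 5}; NE contributions (0, 0, 0, 20, 20), S = 40.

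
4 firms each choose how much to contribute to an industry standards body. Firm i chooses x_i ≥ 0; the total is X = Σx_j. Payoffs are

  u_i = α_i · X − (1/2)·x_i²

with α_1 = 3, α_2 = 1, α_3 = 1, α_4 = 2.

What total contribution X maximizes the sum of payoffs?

Planner FOC: ∂(Σu_j)/∂x_i = (Σα_j) − x_i = 0, so x_i^SO = Σα_j = 7 for every i; X^SO = 28.

28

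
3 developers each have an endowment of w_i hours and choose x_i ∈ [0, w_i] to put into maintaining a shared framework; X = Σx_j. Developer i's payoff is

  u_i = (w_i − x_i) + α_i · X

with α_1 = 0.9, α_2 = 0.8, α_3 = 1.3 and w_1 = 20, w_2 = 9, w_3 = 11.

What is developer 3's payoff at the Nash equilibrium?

∂u_i/∂x_i = α_i − 1, so developer i contributes w_i if α_i > 1, else 0.
α_i > 1 for i ∈ {3}; NE contributions (0, 0, 11), X = 11.
u_3 = (11 − 11) + 1.3·11 = 14.3.

14.3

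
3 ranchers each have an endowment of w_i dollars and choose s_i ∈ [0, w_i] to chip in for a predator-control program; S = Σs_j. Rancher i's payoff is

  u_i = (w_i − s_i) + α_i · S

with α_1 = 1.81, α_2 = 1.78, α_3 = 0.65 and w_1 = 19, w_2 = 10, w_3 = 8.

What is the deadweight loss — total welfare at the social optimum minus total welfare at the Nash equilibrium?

25.92

∂u_i/∂s_i = α_i − 1, so rancher i contributes w_i if α_i > 1, else 0.
α_i > 1 for i ∈ {1, 2}; NE contributions (19, 10, 0), S = 29.
W^NE = Σw_i − S^NE + (Σα_i)·S^NE = 37 + 3.24·29 = 130.96.
Planner: ∂(Σu_j)/∂s_i = Σα_j − 1 = 3.24 > 0, so everyone contributes w_i; S^SO = 37, W^SO = 37 + 3.24·37 = 156.88.
Deadweight loss = 25.92.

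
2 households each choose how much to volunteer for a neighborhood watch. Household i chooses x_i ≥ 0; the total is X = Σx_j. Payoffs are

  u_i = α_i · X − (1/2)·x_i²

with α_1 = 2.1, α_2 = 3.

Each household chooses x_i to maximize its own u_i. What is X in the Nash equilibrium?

5.1

Household i's FOC: ∂u_i/∂x_i = α_i − x_i = 0, so x_i* = α_i.
NE contributions = (2.1, 3); X = 5.1.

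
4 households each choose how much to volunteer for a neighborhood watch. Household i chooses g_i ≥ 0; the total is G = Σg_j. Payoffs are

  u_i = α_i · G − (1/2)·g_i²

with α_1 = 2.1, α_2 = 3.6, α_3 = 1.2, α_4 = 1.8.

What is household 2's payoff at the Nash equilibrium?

24.84

Household i's FOC: ∂u_i/∂g_i = α_i − g_i = 0, so g_i* = α_i.
NE contributions = (2.1, 3.6, 1.2, 1.8); G = 8.7.
u_2 = α_2·G − ½·(g_2)² = 3.6·8.7 − ½·3.6² = 24.84.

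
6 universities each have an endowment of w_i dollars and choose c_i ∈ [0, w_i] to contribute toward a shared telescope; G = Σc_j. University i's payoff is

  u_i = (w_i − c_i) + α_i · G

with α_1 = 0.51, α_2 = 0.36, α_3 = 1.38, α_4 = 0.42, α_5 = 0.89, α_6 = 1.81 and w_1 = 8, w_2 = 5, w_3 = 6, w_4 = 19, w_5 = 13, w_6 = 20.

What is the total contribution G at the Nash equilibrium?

26

∂u_i/∂c_i = α_i − 1, so university i contributes w_i if α_i > 1, else 0.
α_i > 1 for i ∈ {3, 6}; NE contributions (0, 0, 6, 0, 0, 20), G = 26.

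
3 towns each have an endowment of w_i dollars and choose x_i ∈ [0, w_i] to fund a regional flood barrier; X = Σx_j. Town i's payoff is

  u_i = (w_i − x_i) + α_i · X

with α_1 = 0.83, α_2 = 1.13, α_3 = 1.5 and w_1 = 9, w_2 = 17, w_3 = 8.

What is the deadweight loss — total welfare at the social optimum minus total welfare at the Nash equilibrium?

∂u_i/∂x_i = α_i − 1, so town i contributes w_i if α_i > 1, else 0.
α_i > 1 for i ∈ {2, 3}; NE contributions (0, 17, 8), X = 25.
W^NE = Σw_i − X^NE + (Σα_i)·X^NE = 34 + 2.46·25 = 95.5.
Planner: ∂(Σu_j)/∂x_i = Σα_j − 1 = 2.46 > 0, so everyone contributes w_i; X^SO = 34, W^SO = 34 + 2.46·34 = 117.64.
Deadweight loss = 22.14.

22.14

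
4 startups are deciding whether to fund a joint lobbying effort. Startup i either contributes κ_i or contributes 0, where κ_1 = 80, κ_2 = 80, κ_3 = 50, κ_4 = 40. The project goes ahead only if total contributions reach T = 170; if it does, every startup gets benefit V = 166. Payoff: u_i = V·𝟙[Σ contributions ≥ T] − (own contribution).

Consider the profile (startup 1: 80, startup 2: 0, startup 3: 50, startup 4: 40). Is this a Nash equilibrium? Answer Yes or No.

Yes

Total = 170 ≥ 170: provided.
Startup 1 (pledges 80, payoff 86): dropping to 0 → total 90, payoff 0. No gain.
Startup 2 (pledges 0, payoff 166): pledging 80 → total 250, payoff 86. No gain.
Startup 3 (pledges 50, payoff 116): dropping to 0 → total 120, payoff 0. No gain.
Startup 4 (pledges 40, payoff 126): dropping to 0 → total 130, payoff 0. No gain.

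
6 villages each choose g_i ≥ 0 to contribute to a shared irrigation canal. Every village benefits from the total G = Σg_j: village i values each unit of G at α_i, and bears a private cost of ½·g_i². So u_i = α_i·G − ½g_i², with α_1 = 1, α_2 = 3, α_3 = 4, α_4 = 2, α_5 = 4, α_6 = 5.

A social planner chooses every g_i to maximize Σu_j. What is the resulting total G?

114

Planner FOC: ∂(Σu_j)/∂g_i = (Σα_j) − g_i = 0, so g_i^SO = Σα_j = 19 for every i; G^SO = 114.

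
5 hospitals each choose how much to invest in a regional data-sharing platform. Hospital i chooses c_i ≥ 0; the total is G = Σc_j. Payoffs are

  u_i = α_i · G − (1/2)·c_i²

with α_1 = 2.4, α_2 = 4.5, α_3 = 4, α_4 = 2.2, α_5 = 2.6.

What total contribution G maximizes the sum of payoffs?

Planner FOC: ∂(Σu_j)/∂c_i = (Σα_j) − c_i = 0, so c_i^SO = Σα_j = 15.7 for every i; G^SO = 78.5.

78.5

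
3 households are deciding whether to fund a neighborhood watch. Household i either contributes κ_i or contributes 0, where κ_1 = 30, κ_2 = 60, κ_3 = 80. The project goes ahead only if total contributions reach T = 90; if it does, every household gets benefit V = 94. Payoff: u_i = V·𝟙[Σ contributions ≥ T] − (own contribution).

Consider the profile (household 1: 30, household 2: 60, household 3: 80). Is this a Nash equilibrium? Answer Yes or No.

No

Total = 170 ≥ 90: provided.
Household 1 (pledges 30, payoff 64): dropping to 0 → total 140, payoff 94. Profitable deviation.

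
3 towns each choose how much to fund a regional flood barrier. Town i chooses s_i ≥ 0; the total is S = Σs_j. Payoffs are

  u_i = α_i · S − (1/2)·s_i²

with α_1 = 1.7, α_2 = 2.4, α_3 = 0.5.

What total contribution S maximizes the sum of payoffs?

Planner FOC: ∂(Σu_j)/∂s_i = (Σα_j) − s_i = 0, so s_i^SO = Σα_j = 4.6 for every i; S^SO = 13.8.

13.8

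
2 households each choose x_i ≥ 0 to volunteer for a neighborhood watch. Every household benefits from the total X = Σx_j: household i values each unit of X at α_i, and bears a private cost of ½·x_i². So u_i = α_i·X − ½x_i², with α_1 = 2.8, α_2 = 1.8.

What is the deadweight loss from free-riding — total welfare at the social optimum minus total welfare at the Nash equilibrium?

5.54

Household i's FOC: ∂u_i/∂x_i = α_i − x_i = 0, so x_i* = α_i.
NE contributions = (2.8, 1.8); X = 4.6.
W^NE = (Σα)·X − ½Σα_i² = 4.6² − ½·11.08 = 15.62.
Planner sets x_i = Σα_j = 4.6 for every i, so X^SO = 2·4.6 = 9.2.
W^SO = (Σα)·X^SO − ½·2·(Σα)² = (2/2)·4.6² = 21.16.
Deadweight loss = W^SO − W^NE = 5.54.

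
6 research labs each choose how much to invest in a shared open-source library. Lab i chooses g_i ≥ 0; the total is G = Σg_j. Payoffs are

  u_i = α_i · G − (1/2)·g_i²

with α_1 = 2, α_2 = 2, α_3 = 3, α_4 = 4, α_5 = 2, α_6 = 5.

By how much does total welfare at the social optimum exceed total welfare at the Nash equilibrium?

679

Lab i's FOC: ∂u_i/∂g_i = α_i − g_i = 0, so g_i* = α_i.
NE contributions = (2, 2, 3, 4, 2, 5); G = 18.
W^NE = (Σα)·G − ½Σα_i² = 18² − ½·62 = 293.
Planner sets g_i = Σα_j = 18 for every i, so G^SO = 6·18 = 108.
W^SO = (Σα)·G^SO − ½·6·(Σα)² = (6/2)·18² = 972.
Deadweight loss = W^SO − W^NE = 679.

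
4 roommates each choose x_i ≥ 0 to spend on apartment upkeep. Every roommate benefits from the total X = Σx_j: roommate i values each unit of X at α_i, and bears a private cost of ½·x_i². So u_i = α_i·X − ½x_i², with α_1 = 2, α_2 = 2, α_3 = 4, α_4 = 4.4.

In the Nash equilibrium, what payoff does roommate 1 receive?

Roommate i's FOC: ∂u_i/∂x_i = α_i − x_i = 0, so x_i* = α_i.
NE contributions = (2, 2, 4, 4.4); X = 12.4.
u_1 = α_1·X − ½·(x_1)² = 2·12.4 − ½·2² = 22.8.

22.8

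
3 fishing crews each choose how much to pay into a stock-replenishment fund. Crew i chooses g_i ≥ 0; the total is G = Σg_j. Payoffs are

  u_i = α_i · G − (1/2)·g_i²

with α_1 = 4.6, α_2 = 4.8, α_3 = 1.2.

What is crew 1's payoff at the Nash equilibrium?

Crew i's FOC: ∂u_i/∂g_i = α_i − g_i = 0, so g_i* = α_i.
NE contributions = (4.6, 4.8, 1.2); G = 10.6.
u_1 = α_1·G − ½·(g_1)² = 4.6·10.6 − ½·4.6² = 38.18.

38.18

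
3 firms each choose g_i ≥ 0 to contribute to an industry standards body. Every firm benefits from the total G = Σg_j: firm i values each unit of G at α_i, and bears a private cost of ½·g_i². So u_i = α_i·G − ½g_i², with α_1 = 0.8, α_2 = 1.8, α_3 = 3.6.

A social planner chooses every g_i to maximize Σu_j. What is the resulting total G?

Planner FOC: ∂(Σu_j)/∂g_i = (Σα_j) − g_i = 0, so g_i^SO = Σα_j = 6.2 for every i; G^SO = 18.6.

18.6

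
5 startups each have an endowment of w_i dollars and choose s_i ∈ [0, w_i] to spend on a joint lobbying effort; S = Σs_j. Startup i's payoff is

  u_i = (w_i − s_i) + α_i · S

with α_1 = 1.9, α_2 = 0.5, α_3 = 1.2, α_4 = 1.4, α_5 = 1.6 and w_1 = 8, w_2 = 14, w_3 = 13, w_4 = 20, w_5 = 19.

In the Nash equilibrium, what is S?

∂u_i/∂s_i = α_i − 1, so startup i contributes w_i if α_i > 1, else 0.
α_i > 1 for i ∈ {1, 3, 4, 5}; NE contributions (8, 0, 13, 20, 19), S = 60.

60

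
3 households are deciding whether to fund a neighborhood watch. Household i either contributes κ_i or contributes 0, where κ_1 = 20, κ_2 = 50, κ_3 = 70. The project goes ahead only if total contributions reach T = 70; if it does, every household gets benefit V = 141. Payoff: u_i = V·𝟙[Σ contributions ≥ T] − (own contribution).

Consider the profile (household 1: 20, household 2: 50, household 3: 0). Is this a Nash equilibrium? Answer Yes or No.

Yes

Total = 70 ≥ 70: provided.
Household 1 (pledges 20, payoff 121): dropping to 0 → total 50, payoff 0. No gain.
Household 2 (pledges 50, payoff 91): dropping to 0 → total 20, payoff 0. No gain.
Household 3 (pledges 0, payoff 141): pledging 70 → total 140, payoff 71. No gain.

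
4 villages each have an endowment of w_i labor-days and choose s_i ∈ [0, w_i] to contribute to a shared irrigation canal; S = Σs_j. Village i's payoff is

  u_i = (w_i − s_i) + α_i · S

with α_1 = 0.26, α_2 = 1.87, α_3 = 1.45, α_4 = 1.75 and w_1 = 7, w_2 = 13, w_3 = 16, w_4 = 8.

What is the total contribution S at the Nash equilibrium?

37

∂u_i/∂s_i = α_i − 1, so village i contributes w_i if α_i > 1, else 0.
α_i > 1 for i ∈ {2, 3, 4}; NE contributions (0, 13, 16, 8), S = 37.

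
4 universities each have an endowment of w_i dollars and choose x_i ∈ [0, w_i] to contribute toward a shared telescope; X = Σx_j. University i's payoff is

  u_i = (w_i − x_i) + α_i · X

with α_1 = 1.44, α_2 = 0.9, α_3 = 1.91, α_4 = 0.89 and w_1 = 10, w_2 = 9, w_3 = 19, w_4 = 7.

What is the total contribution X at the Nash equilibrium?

29

∂u_i/∂x_i = α_i − 1, so university i contributes w_i if α_i > 1, else 0.
α_i > 1 for i ∈ {1, 3}; NE contributions (10, 0, 19, 0), X = 29.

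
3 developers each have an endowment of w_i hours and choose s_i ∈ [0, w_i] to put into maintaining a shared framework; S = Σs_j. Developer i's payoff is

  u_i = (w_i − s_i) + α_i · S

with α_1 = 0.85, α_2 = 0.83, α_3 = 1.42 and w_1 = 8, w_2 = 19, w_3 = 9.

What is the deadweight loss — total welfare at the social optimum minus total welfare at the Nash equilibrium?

56.7

∂u_i/∂s_i = α_i − 1, so developer i contributes w_i if α_i > 1, else 0.
α_i > 1 for i ∈ {3}; NE contributions (0, 0, 9), S = 9.
W^NE = Σw_i − S^NE + (Σα_i)·S^NE = 36 + 2.1·9 = 54.9.
Planner: ∂(Σu_j)/∂s_i = Σα_j − 1 = 2.1 > 0, so everyone contributes w_i; S^SO = 36, W^SO = 36 + 2.1·36 = 111.6.
Deadweight loss = 56.7.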